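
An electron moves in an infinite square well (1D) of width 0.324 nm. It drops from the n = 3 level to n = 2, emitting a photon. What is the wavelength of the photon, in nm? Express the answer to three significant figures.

E_1 = h²/(8m_eL²) = 5.739×10^-19 J, so ΔE = (3² − 2²)E_1 = 2.870×10^-18 J.
λ = hc/ΔE = (6.626×10^-34·2.998×10^8)/2.870×10^-18 = 6.92×10^-8 m = 69.2 nm.

λ = 69.2 nm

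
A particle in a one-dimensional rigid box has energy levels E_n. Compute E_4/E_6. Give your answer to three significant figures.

0.444

E_n ∝ n², so E_4/E_6 = 4²/6² = 16/36 = 0.444.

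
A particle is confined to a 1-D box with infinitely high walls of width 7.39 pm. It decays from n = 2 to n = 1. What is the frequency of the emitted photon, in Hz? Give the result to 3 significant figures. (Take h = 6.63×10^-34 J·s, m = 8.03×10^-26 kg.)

E_1 = h²/(8mL²) = 1.253×10^-20 J and ΔE = (2² − 1²)E_1 = 3.759×10^-20 J.
f = ΔE/h = 3.759×10^-20/6.63×10^-34 = 5.67×10^13 Hz.

f = 5.67×10^13 Hz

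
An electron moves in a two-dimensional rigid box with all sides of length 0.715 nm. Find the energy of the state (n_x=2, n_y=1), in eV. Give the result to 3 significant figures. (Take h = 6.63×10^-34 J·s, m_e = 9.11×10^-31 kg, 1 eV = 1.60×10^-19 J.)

E = 3.69 eV

For a 2D rectangular well E = (h²/8m_e)·Σ n_i²/L_i² = (6.63×10^-34)²/(8·9.11×10^-31) · [2²/(0.715 nm)² + 1²/(0.715 nm)²].
Evaluating gives E = 5.899×10^-19 J = 3.69 eV.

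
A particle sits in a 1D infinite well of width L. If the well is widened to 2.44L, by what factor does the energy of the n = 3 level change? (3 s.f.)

0.168

E_n ∝ 1/L², so the energy scales by 1/2.44² = 0.168.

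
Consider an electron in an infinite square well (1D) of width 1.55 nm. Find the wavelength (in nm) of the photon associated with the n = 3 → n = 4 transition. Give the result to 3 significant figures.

E_1 = h²/(8m_eL²) = 2.508×10^-20 J, so ΔE = (4² − 3²)E_1 = 1.756×10^-19 J.
λ = hc/ΔE = (6.626×10^-34·2.998×10^8)/1.756×10^-19 = 1.13×10^-6 m = 1.13×10^3 nm.

λ = 1.13×10^3 nm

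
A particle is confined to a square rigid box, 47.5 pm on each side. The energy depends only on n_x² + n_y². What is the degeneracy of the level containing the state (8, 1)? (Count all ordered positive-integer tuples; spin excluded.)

The level has n_x² + n_y² = 65. The ordered positive-integer solutions are (1, 8), (4, 7), (7, 4), (8, 1).
That gives 4 states.

degeneracy = 4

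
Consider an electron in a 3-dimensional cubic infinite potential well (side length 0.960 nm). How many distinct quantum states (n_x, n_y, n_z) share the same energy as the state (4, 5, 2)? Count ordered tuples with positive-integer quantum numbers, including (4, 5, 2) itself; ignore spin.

degeneracy = 6

The level has n_x² + n_y² + n_z² = 45. The ordered positive-integer solutions are (2, 4, 5), (2, 5, 4), (4, 2, 5), (4, 5, 2), (5, 2, 4), (5, 4, 2).
That gives 6 states.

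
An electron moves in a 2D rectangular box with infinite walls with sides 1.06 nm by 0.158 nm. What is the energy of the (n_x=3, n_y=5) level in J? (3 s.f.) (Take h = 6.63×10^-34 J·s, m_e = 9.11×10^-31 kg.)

E = 6.09×10^-17 J

For a 2D rectangular well E = (h²/8m_e)·Σ n_i²/L_i² = (6.63×10^-34)²/(8·9.11×10^-31) · [3²/(1.06 nm)² + 5²/(0.158 nm)²].
Evaluating gives E = 6.09×10^-17 J.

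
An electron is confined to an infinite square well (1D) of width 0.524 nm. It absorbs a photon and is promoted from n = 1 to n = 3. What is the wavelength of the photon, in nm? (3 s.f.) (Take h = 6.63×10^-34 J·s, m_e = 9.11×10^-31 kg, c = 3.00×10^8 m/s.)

E_1 = h²/(8m_eL²) = 2.197×10^-19 J, so ΔE = (3² − 1²)E_1 = 1.758×10^-18 J.
λ = hc/ΔE = (6.63×10^-34·3.00×10^8)/1.758×10^-18 = 1.13×10^-7 m = 113 nm.

λ = 113 nm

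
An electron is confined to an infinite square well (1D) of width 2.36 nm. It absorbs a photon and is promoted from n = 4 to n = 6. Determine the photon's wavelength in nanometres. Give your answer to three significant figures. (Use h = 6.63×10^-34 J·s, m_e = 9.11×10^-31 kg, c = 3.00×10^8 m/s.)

E_1 = h²/(8m_eL²) = 1.083×10^-20 J, so ΔE = (6² − 4²)E_1 = 2.166×10^-19 J.
λ = hc/ΔE = (6.63×10^-34·3.00×10^8)/2.166×10^-19 = 9.18×10^-7 m = 918 nm.

λ = 918 nm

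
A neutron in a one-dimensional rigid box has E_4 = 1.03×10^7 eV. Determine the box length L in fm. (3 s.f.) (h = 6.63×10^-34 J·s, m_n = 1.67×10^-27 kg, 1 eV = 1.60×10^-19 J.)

From E_n = n²h²/(8m_nL²), L = n·h/√(8m_nE_n).
E_4 = 1.03×10^7 eV = 1.648×10^-12 J, so L = 4·6.63×10^-34/√(8·1.67×10^-27·1.648×10^-12) = 1.79×10^-14 m = 17.9 fm.

L = 17.9 fm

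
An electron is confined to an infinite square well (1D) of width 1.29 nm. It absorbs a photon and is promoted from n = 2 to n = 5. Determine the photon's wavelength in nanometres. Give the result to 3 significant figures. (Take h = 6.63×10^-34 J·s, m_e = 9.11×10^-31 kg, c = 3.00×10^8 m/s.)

E_1 = h²/(8m_eL²) = 3.624×10^-20 J, so ΔE = (5² − 2²)E_1 = 7.610×10^-19 J.
λ = hc/ΔE = (6.63×10^-34·3.00×10^8)/7.610×10^-19 = 2.61×10^-7 m = 261 nm.

λ = 261 nm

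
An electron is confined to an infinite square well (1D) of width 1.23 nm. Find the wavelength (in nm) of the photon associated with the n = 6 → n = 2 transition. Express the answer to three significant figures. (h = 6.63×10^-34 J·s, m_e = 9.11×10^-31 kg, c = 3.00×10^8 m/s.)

λ = 156 nm

E_1 = h²/(8m_eL²) = 3.987×10^-20 J, so ΔE = (6² − 2²)E_1 = 1.276×10^-18 J.
λ = hc/ΔE = (6.63×10^-34·3.00×10^8)/1.276×10^-18 = 1.56×10^-7 m = 156 nm.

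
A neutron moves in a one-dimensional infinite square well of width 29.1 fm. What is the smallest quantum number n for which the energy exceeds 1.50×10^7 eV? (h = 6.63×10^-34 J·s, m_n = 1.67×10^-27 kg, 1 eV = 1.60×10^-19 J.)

E_1 = h²/(8m_nL²) = 3.885×10^-14 J = 2.428×10^5 eV.
Need n² > 1.50×10^7/2.428×10^5 = 61.78, i.e. n > 7.860.
The smallest integer satisfying this is n = 8.

n = 8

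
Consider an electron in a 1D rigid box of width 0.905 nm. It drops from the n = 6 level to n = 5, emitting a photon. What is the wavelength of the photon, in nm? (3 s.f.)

λ = 245 nm

E_1 = h²/(8m_eL²) = 7.356×10^-20 J, so ΔE = (6² − 5²)E_1 = 8.092×10^-19 J.
λ = hc/ΔE = (6.626×10^-34·2.998×10^8)/8.092×10^-19 = 2.45×10^-7 m = 245 nm.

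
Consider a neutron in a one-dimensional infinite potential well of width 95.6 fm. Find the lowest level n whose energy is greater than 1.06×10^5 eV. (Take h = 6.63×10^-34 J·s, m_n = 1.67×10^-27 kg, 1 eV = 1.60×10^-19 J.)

n = 3

E_1 = h²/(8m_nL²) = 3.600×10^-15 J = 2.250×10^4 eV.
Need n² > 1.06×10^5/2.250×10^4 = 4.711, i.e. n > 2.170.
The smallest integer satisfying this is n = 3.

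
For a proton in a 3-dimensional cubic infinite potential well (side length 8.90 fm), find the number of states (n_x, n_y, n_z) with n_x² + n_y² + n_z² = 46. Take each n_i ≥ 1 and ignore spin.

degeneracy = 6

The level has n_x² + n_y² + n_z² = 46. The ordered positive-integer solutions are (1, 3, 6), (1, 6, 3), (3, 1, 6), (3, 6, 1), (6, 1, 3), (6, 3, 1).
That gives 6 states.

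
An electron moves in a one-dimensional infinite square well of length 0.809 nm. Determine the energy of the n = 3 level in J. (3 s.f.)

For an infinite well E_n = n²h²/(8m_eL²), so E_1 = h²/(8m_eL²) = (6.626×10^-34)²/(8·9.109×10^-31·(8.09×10^-10 m)²) = 9.205×10^-20 J.
Then E_3 = 3²·E_1 = 9·9.205×10^-20 J = 8.28×10^-19 J.

E_3 = 8.28×10^-19 J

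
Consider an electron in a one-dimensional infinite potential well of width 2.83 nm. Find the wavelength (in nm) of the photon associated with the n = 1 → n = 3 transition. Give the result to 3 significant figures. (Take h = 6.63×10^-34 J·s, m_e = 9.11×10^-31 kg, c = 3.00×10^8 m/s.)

λ = 3.30×10^3 nm

E_1 = h²/(8m_eL²) = 7.531×10^-21 J, so ΔE = (3² − 1²)E_1 = 6.025×10^-20 J.
λ = hc/ΔE = (6.63×10^-34·3.00×10^8)/6.025×10^-20 = 3.30×10^-6 m = 3.30×10^3 nm.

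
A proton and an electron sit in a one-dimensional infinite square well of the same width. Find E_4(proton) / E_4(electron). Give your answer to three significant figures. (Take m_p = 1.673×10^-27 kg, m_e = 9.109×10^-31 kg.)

5.44×10^-4

E_n ∝ 1/m at fixed n and L, so the ratio is m_e/m_p = 9.109×10^-31/1.673×10^-27 = 5.44×10^-4.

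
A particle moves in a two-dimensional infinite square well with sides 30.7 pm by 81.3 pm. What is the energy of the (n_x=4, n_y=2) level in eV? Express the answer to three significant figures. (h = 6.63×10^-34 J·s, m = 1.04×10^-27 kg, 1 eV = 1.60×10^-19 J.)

E = 5.81 eV

For a 2D rectangular well E = (h²/8m)·Σ n_i²/L_i² = (6.63×10^-34)²/(8·1.04×10^-27) · [4²/(30.7 pm)² + 2²/(81.3 pm)²].
Evaluating gives E = 9.289×10^-19 J = 5.81 eV.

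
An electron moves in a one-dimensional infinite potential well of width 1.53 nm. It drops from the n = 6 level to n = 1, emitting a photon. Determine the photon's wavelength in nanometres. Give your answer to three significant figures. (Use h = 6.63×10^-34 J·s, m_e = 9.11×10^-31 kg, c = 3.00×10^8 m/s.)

E_1 = h²/(8m_eL²) = 2.577×10^-20 J, so ΔE = (6² − 1²)E_1 = 9.020×10^-19 J.
λ = hc/ΔE = (6.63×10^-34·3.00×10^8)/9.020×10^-19 = 2.21×10^-7 m = 221 nm.

λ = 221 nm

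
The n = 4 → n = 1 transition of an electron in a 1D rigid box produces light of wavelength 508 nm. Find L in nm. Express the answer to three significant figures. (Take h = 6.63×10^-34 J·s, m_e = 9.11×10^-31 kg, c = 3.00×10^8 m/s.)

L = 1.52 nm

The photon carries ΔE = hc/λ = 6.63×10^-34·3.00×10^8/5.08×10^-7 m = 3.915×10^-19 J.
Since ΔE = (4² − 1²)E_1, E_1 = 2.610×10^-20 J, and L = h/√(8m_eE_1) = 1.52×10^-9 m = 1.52 nm.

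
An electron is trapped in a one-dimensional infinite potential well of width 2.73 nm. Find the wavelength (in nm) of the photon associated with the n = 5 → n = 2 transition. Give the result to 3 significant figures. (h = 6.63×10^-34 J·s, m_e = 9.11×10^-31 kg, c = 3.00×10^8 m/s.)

E_1 = h²/(8m_eL²) = 8.093×10^-21 J, so ΔE = (5² − 2²)E_1 = 1.700×10^-19 J.
λ = hc/ΔE = (6.63×10^-34·3.00×10^8)/1.700×10^-19 = 1.17×10^-6 m = 1.17×10^3 nm.

λ = 1.17×10^3 nm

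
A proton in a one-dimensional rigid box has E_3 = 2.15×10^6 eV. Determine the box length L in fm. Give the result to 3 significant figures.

L = 29.3 fm

From E_n = n²h²/(8m_pL²), L = n·h/√(8m_pE_n).
E_3 = 2.15×10^6 eV = 3.444×10^-13 J, so L = 3·6.626×10^-34/√(8·1.673×10^-27·3.444×10^-13) = 2.93×10^-14 m = 29.3 fm.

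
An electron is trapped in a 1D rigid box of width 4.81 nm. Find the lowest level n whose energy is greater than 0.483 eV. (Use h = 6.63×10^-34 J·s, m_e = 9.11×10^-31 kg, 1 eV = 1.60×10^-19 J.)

E_1 = h²/(8m_eL²) = 2.607×10^-21 J = 0.01629 eV.
Need n² > 0.483/0.01629 = 29.65, i.e. n > 5.445.
The smallest integer satisfying this is n = 6.

n = 6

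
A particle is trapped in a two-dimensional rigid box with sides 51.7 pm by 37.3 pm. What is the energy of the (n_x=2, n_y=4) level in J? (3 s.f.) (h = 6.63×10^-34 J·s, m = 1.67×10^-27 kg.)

E = 4.28×10^-19 J

For a 2D rectangular well E = (h²/8m)·Σ n_i²/L_i² = (6.63×10^-34)²/(8·1.67×10^-27) · [2²/(51.7 pm)² + 4²/(37.3 pm)²].
Evaluating gives E = 4.28×10^-19 J.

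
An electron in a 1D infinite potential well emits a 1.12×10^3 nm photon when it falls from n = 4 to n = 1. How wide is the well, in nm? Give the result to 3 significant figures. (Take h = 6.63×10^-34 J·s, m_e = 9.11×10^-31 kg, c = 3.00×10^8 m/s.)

L = 2.26 nm

The photon carries ΔE = hc/λ = 6.63×10^-34·3.00×10^8/1.12×10^-6 m = 1.776×10^-19 J.
Since ΔE = (4² − 1²)E_1, E_1 = 1.184×10^-20 J, and L = h/√(8m_eE_1) = 2.26×10^-9 m = 2.26 nm.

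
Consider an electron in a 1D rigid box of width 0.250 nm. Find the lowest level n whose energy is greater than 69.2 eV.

E_1 = h²/(8m_eL²) = 9.640×10^-19 J = 6.017 eV.
Need n² > 69.2/6.017 = 11.50, i.e. n > 3.391.
The smallest integer satisfying this is n = 4.

n = 4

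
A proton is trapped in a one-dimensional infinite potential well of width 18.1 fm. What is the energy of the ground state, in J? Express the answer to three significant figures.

For an infinite well E_n = n²h²/(8m_pL²), so E_1 = h²/(8m_pL²) = (6.626×10^-34)²/(8·1.673×10^-27·(1.81×10^-14 m)²) = 1.001×10^-13 J.

E_1 = 1.00×10^-13 J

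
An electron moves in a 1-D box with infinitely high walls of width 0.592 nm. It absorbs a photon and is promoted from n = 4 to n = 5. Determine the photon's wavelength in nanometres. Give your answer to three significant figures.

E_1 = h²/(8m_eL²) = 1.719×10^-19 J, so ΔE = (5² − 4²)E_1 = 1.547×10^-18 J.
λ = hc/ΔE = (6.626×10^-34·2.998×10^8)/1.547×10^-18 = 1.28×10^-7 m = 128 nm.

λ = 128 nm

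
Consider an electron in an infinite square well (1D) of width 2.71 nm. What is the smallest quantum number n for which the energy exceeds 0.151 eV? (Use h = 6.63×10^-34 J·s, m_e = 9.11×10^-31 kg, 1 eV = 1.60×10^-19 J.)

n = 2

E_1 = h²/(8m_eL²) = 8.213×10^-21 J = 0.05133 eV.
Need n² > 0.151/0.05133 = 2.942, i.e. n > 1.715.
The smallest integer satisfying this is n = 2.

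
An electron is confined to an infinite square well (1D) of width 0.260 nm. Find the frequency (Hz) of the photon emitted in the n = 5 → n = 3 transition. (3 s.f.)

E_1 = h²/(8m_eL²) = 8.912×10^-19 J and ΔE = (5² − 3²)E_1 = 1.426×10^-17 J.
f = ΔE/h = 1.426×10^-17/6.626×10^-34 = 2.15×10^16 Hz.

f = 2.15×10^16 Hz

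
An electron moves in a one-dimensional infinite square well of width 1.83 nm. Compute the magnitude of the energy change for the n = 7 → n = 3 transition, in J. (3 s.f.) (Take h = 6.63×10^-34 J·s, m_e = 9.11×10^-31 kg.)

E_1 = h²/(8m_eL²) = 1.801×10^-20 J.
|ΔE| = |7² − 3²|·E_1 = 40·1.801×10^-20 J = 7.20×10^-19 J.

|ΔE| = 7.20×10^-19 J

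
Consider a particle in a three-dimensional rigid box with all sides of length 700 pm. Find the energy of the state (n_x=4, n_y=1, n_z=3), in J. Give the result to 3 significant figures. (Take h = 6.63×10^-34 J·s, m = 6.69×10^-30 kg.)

E = 4.36×10^-19 J

For a 3D rectangular well E = (h²/8m)·Σ n_i²/L_i² = (6.63×10^-34)²/(8·6.69×10^-30) · [4²/(700 pm)² + 1²/(700 pm)² + 3²/(700 pm)²].
Evaluating gives E = 4.36×10^-19 J.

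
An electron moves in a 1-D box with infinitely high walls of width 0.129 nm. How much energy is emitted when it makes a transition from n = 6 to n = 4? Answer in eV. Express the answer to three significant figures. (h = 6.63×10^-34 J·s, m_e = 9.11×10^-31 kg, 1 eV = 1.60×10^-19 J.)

E_1 = h²/(8m_eL²) = 3.624×10^-18 J.
|ΔE| = |6² − 4²|·E_1 = 20·3.624×10^-18 J = 7.248×10^-17 J = 453 eV.

|ΔE| = 453 eV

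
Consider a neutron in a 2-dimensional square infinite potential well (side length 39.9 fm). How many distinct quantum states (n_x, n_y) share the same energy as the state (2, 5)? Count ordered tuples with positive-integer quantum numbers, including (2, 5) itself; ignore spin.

The level has n_x² + n_y² = 29. The ordered positive-integer solutions are (2, 5), (5, 2).
That gives 2 states.

degeneracy = 2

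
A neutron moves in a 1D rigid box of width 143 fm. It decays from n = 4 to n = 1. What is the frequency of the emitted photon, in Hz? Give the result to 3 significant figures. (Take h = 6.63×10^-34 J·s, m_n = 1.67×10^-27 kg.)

E_1 = h²/(8m_nL²) = 1.609×10^-15 J and ΔE = (4² − 1²)E_1 = 2.413×10^-14 J.
f = ΔE/h = 2.413×10^-14/6.63×10^-34 = 3.64×10^19 Hz.

f = 3.64×10^19 Hz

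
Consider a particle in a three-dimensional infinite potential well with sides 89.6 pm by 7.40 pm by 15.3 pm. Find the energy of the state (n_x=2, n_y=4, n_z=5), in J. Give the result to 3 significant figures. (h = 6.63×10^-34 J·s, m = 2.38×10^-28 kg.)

E = 9.22×10^-17 J

For a 3D rectangular well E = (h²/8m)·Σ n_i²/L_i² = (6.63×10^-34)²/(8·2.38×10^-28) · [2²/(89.6 pm)² + 4²/(7.40 pm)² + 5²/(15.3 pm)²].
Evaluating gives E = 9.22×10^-17 J.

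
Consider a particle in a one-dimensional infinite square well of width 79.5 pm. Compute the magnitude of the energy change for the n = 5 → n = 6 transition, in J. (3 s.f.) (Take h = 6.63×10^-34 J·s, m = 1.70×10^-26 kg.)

|ΔE| = 5.63×10^-21 J

E_1 = h²/(8mL²) = 5.114×10^-22 J.
|ΔE| = |5² − 6²|·E_1 = 11·5.114×10^-22 J = 5.63×10^-21 J.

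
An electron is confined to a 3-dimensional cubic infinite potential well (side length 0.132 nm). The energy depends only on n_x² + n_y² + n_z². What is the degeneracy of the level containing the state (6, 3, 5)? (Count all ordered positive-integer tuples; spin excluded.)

degeneracy = 6

The level has n_x² + n_y² + n_z² = 70. The ordered positive-integer solutions are (3, 5, 6), (3, 6, 5), (5, 3, 6), (5, 6, 3), (6, 3, 5), (6, 5, 3).
That gives 6 states.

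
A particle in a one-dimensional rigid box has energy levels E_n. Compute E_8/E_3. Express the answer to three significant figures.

E_n ∝ n², so E_8/E_3 = 8²/3² = 64/9 = 7.11.

7.11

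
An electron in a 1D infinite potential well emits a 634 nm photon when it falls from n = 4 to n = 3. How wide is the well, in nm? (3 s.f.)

The photon carries ΔE = hc/λ = 6.626×10^-34·2.998×10^8/6.34×10^-7 m = 3.133×10^-19 J.
Since ΔE = (4² − 3²)E_1, E_1 = 4.476×10^-20 J, and L = h/√(8m_eE_1) = 1.16×10^-9 m = 1.16 nm.

L = 1.16 nm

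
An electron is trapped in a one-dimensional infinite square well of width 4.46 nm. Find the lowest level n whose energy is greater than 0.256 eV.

E_1 = h²/(8m_eL²) = 3.029×10^-21 J = 0.01891 eV.
Need n² > 0.256/0.01891 = 13.54, i.e. n > 3.680.
The smallest integer satisfying this is n = 4.

n = 4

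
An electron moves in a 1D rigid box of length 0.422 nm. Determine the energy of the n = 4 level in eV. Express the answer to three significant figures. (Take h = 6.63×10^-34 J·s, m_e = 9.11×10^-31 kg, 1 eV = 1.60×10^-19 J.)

E_4 = 33.9 eV

For an infinite well E_n = n²h²/(8m_eL²), so E_1 = h²/(8m_eL²) = (6.63×10^-34)²/(8·9.11×10^-31·(4.22×10^-10 m)²) = 3.387×10^-19 J.
Then E_4 = 4²·E_1 = 16·3.387×10^-19 J = 5.419×10^-18 J.
Converting, E_4 = 5.419×10^-18 J / (1.60×10^-19 J/eV) = 33.9 eV.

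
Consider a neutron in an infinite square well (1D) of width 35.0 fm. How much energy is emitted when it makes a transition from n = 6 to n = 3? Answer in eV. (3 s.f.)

E_1 = h²/(8m_nL²) = 2.675×10^-14 J.
|ΔE| = |6² − 3²|·E_1 = 27·2.675×10^-14 J = 7.222×10^-13 J = 4.51×10^6 eV.

|ΔE| = 4.51×10^6 eV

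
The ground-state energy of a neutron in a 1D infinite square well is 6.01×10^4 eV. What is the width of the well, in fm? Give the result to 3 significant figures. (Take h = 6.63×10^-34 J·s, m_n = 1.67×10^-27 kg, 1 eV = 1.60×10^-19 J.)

L = 58.5 fm

From E_n = n²h²/(8m_nL²), L = n·h/√(8m_nE_n).
E_1 = 6.01×10^4 eV = 9.616×10^-15 J, so L = 1·6.63×10^-34/√(8·1.67×10^-27·9.616×10^-15) = 5.85×10^-14 m = 58.5 fm.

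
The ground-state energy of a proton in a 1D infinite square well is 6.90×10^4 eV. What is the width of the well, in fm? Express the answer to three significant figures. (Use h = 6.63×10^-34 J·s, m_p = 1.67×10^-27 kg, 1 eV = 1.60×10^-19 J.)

L = 54.6 fm

From E_n = n²h²/(8m_pL²), L = n·h/√(8m_pE_n).
E_1 = 6.90×10^4 eV = 1.104×10^-14 J, so L = 1·6.63×10^-34/√(8·1.67×10^-27·1.104×10^-14) = 5.46×10^-14 m = 54.6 fm.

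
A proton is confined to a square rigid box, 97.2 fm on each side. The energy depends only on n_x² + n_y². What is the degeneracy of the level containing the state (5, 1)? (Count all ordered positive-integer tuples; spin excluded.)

degeneracy = 2

The level has n_x² + n_y² = 26. The ordered positive-integer solutions are (1, 5), (5, 1).
That gives 2 states.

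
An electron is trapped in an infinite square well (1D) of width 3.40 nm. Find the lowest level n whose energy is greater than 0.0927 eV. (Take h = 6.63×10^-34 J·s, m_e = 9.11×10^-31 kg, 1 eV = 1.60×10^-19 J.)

E_1 = h²/(8m_eL²) = 5.217×10^-21 J = 0.03261 eV.
Need n² > 0.0927/0.03261 = 2.843, i.e. n > 1.686.
The smallest integer satisfying this is n = 2.

n = 2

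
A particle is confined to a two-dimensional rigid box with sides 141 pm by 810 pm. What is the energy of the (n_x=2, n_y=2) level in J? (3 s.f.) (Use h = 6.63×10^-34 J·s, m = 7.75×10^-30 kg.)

For a 2D rectangular well E = (h²/8m)·Σ n_i²/L_i² = (6.63×10^-34)²/(8·7.75×10^-30) · [2²/(141 pm)² + 2²/(810 pm)²].
Evaluating gives E = 1.47×10^-18 J.

E = 1.47×10^-18 J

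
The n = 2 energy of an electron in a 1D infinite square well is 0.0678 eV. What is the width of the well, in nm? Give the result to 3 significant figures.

From E_n = n²h²/(8m_eL²), L = n·h/√(8m_eE_n).
E_2 = 0.0678 eV = 1.086×10^-20 J, so L = 2·6.626×10^-34/√(8·9.109×10^-31·1.086×10^-20) = 4.71×10^-9 m = 4.71 nm.

L = 4.71 nm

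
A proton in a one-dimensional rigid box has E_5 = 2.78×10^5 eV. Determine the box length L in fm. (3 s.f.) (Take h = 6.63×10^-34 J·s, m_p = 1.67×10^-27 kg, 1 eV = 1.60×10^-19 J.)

L = 136 fm

From E_n = n²h²/(8m_pL²), L = n·h/√(8m_pE_n).
E_5 = 2.78×10^5 eV = 4.448×10^-14 J, so L = 5·6.63×10^-34/√(8·1.67×10^-27·4.448×10^-14) = 1.36×10^-13 m = 136 fm.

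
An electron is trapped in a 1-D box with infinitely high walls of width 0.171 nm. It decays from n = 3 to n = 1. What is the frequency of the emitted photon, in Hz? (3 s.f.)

f = 2.49×10^16 Hz

E_1 = h²/(8m_eL²) = 2.060×10^-18 J and ΔE = (3² − 1²)E_1 = 1.648×10^-17 J.
f = ΔE/h = 1.648×10^-17/6.626×10^-34 = 2.49×10^16 Hz.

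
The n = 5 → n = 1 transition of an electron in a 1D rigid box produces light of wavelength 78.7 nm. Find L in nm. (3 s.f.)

The photon carries ΔE = hc/λ = 6.626×10^-34·2.998×10^8/7.87×10^-8 m = 2.524×10^-18 J.
Since ΔE = (5² − 1²)E_1, E_1 = 1.052×10^-19 J, and L = h/√(8m_eE_1) = 7.57×10^-10 m = 0.757 nm.

L = 0.757 nm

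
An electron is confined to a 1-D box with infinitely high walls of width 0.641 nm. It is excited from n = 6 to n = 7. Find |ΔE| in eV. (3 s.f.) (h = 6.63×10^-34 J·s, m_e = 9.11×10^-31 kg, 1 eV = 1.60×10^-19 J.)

E_1 = h²/(8m_eL²) = 1.468×10^-19 J.
|ΔE| = |6² − 7²|·E_1 = 13·1.468×10^-19 J = 1.908×10^-18 J = 11.9 eV.

|ΔE| = 11.9 eV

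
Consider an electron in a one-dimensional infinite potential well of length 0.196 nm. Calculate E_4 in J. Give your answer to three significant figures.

E_4 = 2.51×10^-17 J

For an infinite well E_n = n²h²/(8m_eL²), so E_1 = h²/(8m_eL²) = (6.626×10^-34)²/(8·9.109×10^-31·(1.96×10^-10 m)²) = 1.568×10^-18 J.
Then E_4 = 4²·E_1 = 16·1.568×10^-18 J = 2.51×10^-17 J.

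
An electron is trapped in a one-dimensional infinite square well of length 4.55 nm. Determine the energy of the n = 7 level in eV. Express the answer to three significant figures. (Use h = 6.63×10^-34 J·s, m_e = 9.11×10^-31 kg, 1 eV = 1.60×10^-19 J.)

E_7 = 0.892 eV

For an infinite well E_n = n²h²/(8m_eL²), so E_1 = h²/(8m_eL²) = (6.63×10^-34)²/(8·9.11×10^-31·(4.55×10^-9 m)²) = 2.913×10^-21 J.
Then E_7 = 7²·E_1 = 49·2.913×10^-21 J = 1.427×10^-19 J.
Converting, E_7 = 1.427×10^-19 J / (1.60×10^-19 J/eV) = 0.892 eV.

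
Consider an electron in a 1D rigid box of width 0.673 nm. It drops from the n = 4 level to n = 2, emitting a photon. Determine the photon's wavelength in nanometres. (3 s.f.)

E_1 = h²/(8m_eL²) = 1.330×10^-19 J, so ΔE = (4² − 2²)E_1 = 1.596×10^-18 J.
λ = hc/ΔE = (6.626×10^-34·2.998×10^8)/1.596×10^-18 = 1.24×10^-7 m = 124 nm.

λ = 124 nm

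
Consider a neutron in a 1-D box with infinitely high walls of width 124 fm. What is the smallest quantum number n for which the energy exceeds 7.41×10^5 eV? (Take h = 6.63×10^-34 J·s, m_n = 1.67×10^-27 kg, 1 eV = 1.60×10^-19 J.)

n = 8

E_1 = h²/(8m_nL²) = 2.140×10^-15 J = 1.338×10^4 eV.
Need n² > 7.41×10^5/1.338×10^4 = 55.38, i.e. n > 7.442.
The smallest integer satisfying this is n = 8.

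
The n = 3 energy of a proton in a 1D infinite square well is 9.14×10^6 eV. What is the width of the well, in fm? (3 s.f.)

From E_n = n²h²/(8m_pL²), L = n·h/√(8m_pE_n).
E_3 = 9.14×10^6 eV = 1.464×10^-12 J, so L = 3·6.626×10^-34/√(8·1.673×10^-27·1.464×10^-12) = 1.42×10^-14 m = 14.2 fm.

L = 14.2 fm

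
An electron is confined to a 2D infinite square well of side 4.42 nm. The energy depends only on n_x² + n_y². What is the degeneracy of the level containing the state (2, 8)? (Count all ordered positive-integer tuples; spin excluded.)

degeneracy = 2

The level has n_x² + n_y² = 68. The ordered positive-integer solutions are (2, 8), (8, 2).
That gives 2 states.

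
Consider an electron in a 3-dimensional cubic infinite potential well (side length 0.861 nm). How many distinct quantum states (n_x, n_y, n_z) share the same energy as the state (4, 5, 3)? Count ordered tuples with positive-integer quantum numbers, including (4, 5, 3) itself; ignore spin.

The level has n_x² + n_y² + n_z² = 50. The ordered positive-integer solutions are (3, 4, 5), (3, 5, 4), (4, 3, 5), (4, 5, 3), (5, 3, 4), (5, 4, 3).
That gives 6 states.

degeneracy = 6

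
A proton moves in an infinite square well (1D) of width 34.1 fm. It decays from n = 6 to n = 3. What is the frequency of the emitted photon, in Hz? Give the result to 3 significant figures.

E_1 = h²/(8m_pL²) = 2.821×10^-14 J and ΔE = (6² − 3²)E_1 = 7.617×10^-13 J.
f = ΔE/h = 7.617×10^-13/6.626×10^-34 = 1.15×10^21 Hz.

f = 1.15×10^21 Hz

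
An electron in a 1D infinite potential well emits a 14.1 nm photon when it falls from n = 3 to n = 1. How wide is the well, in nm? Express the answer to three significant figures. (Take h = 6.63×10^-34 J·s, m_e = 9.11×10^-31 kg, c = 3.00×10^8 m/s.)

L = 0.185 nm

The photon carries ΔE = hc/λ = 6.63×10^-34·3.00×10^8/1.41×10^-8 m = 1.411×10^-17 J.
Since ΔE = (3² − 1²)E_1, E_1 = 1.764×10^-18 J, and L = h/√(8m_eE_1) = 1.85×10^-10 m = 0.185 nm.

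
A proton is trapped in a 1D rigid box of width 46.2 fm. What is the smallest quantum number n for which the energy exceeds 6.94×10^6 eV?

n = 9

E_1 = h²/(8m_pL²) = 1.537×10^-14 J = 9.594×10^4 eV.
Need n² > 6.94×10^6/9.594×10^4 = 72.34, i.e. n > 8.505.
The smallest integer satisfying this is n = 9.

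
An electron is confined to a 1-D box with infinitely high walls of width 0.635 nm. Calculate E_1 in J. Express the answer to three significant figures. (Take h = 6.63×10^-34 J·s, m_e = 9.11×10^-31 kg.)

For an infinite well E_n = n²h²/(8m_eL²), so E_1 = h²/(8m_eL²) = (6.63×10^-34)²/(8·9.11×10^-31·(6.35×10^-10 m)²) = 1.496×10^-19 J.

E_1 = 1.50×10^-19 J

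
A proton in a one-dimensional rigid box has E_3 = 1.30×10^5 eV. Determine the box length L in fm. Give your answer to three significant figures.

From E_n = n²h²/(8m_pL²), L = n·h/√(8m_pE_n).
E_3 = 1.30×10^5 eV = 2.083×10^-14 J, so L = 3·6.626×10^-34/√(8·1.673×10^-27·2.083×10^-14) = 1.19×10^-13 m = 119 fm.

L = 119 fm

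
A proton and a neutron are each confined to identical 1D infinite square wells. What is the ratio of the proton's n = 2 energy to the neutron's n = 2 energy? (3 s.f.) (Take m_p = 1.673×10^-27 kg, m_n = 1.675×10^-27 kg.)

E_n ∝ 1/m at fixed n and L, so the ratio is m_n/m_p = 1.675×10^-27/1.673×10^-27 = 1.00.

1.00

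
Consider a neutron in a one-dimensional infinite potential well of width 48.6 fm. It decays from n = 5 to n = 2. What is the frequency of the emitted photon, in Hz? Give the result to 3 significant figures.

E_1 = h²/(8m_nL²) = 1.387×10^-14 J and ΔE = (5² − 2²)E_1 = 2.913×10^-13 J.
f = ΔE/h = 2.913×10^-13/6.626×10^-34 = 4.40×10^20 Hz.

f = 4.40×10^20 Hz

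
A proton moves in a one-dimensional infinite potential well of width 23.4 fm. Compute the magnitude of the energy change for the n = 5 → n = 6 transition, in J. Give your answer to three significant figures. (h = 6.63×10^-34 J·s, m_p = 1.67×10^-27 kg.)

E_1 = h²/(8m_pL²) = 6.009×10^-14 J.
|ΔE| = |5² − 6²|·E_1 = 11·6.009×10^-14 J = 6.61×10^-13 J.

|ΔE| = 6.61×10^-13 J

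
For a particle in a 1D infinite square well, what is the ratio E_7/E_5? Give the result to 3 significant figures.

E_n ∝ n², so E_7/E_5 = 7²/5² = 49/25 = 1.96.

1.96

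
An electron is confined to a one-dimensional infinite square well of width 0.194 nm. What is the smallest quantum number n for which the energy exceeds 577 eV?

n = 8

E_1 = h²/(8m_eL²) = 1.601×10^-18 J = 9.994 eV.
Need n² > 577/9.994 = 57.73, i.e. n > 7.598.
The smallest integer satisfying this is n = 8.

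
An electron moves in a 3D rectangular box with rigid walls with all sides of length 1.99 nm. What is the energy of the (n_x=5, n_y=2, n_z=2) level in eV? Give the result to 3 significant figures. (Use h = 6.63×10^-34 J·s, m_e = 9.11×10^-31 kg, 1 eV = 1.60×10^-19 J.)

For a 3D rectangular well E = (h²/8m_e)·Σ n_i²/L_i² = (6.63×10^-34)²/(8·9.11×10^-31) · [5²/(1.99 nm)² + 2²/(1.99 nm)² + 2²/(1.99 nm)²].
Evaluating gives E = 5.026×10^-19 J = 3.14 eV.

E = 3.14 eV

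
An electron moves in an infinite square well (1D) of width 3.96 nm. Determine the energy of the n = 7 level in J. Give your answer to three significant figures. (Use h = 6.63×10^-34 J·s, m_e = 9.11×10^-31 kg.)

For an infinite well E_n = n²h²/(8m_eL²), so E_1 = h²/(8m_eL²) = (6.63×10^-34)²/(8·9.11×10^-31·(3.96×10^-9 m)²) = 3.846×10^-21 J.
Then E_7 = 7²·E_1 = 49·3.846×10^-21 J = 1.88×10^-19 J.

E_7 = 1.88×10^-19 J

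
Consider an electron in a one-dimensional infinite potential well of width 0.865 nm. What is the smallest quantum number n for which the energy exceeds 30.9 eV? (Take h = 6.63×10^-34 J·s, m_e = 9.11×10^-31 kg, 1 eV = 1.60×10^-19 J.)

E_1 = h²/(8m_eL²) = 8.061×10^-20 J = 0.5038 eV.
Need n² > 30.9/0.5038 = 61.33, i.e. n > 7.831.
The smallest integer satisfying this is n = 8.

n = 8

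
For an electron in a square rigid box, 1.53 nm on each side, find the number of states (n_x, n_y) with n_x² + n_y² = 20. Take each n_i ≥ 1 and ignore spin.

degeneracy = 2

The level has n_x² + n_y² = 20. The ordered positive-integer solutions are (2, 4), (4, 2).
That gives 2 states.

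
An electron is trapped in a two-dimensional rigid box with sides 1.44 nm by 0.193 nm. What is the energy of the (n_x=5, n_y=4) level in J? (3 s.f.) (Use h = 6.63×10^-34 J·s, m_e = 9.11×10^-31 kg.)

For a 2D rectangular well E = (h²/8m_e)·Σ n_i²/L_i² = (6.63×10^-34)²/(8·9.11×10^-31) · [5²/(1.44 nm)² + 4²/(0.193 nm)²].
Evaluating gives E = 2.66×10^-17 J.

E = 2.66×10^-17 J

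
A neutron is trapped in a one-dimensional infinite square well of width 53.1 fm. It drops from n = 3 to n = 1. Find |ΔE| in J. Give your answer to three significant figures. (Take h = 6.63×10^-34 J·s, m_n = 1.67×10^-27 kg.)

E_1 = h²/(8m_nL²) = 1.167×10^-14 J.
|ΔE| = |3² − 1²|·E_1 = 8·1.167×10^-14 J = 9.34×10^-14 J.

|ΔE| = 9.34×10^-14 J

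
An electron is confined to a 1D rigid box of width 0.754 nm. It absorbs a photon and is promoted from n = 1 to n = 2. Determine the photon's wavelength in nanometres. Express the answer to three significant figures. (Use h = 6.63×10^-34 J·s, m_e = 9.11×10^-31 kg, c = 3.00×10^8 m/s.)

E_1 = h²/(8m_eL²) = 1.061×10^-19 J, so ΔE = (2² − 1²)E_1 = 3.183×10^-19 J.
λ = hc/ΔE = (6.63×10^-34·3.00×10^8)/3.183×10^-19 = 6.25×10^-7 m = 625 nm.

λ = 625 nm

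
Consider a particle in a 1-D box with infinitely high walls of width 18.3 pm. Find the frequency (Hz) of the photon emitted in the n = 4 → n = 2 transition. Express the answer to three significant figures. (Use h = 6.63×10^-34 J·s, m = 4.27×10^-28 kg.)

E_1 = h²/(8mL²) = 3.842×10^-19 J and ΔE = (4² − 2²)E_1 = 4.610×10^-18 J.
f = ΔE/h = 4.610×10^-18/6.63×10^-34 = 6.95×10^15 Hz.

f = 6.95×10^15 Hz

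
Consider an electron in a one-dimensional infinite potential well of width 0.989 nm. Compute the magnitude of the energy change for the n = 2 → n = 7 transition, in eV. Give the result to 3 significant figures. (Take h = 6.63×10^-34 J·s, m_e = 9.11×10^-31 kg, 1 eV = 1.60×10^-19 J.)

E_1 = h²/(8m_eL²) = 6.166×10^-20 J.
|ΔE| = |2² − 7²|·E_1 = 45·6.166×10^-20 J = 2.775×10^-18 J = 17.3 eV.

|ΔE| = 17.3 eV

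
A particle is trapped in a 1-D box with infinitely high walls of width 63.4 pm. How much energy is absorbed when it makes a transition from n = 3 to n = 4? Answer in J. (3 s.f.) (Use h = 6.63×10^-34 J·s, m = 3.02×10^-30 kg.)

E_1 = h²/(8mL²) = 4.526×10^-18 J.
|ΔE| = |3² − 4²|·E_1 = 7·4.526×10^-18 J = 3.17×10^-17 J.

|ΔE| = 3.17×10^-17 J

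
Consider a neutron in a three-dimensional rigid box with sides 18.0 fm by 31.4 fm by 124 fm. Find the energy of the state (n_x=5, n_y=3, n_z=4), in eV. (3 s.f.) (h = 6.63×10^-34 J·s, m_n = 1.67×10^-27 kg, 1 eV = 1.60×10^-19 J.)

For a 3D rectangular well E = (h²/8m_n)·Σ n_i²/L_i² = (6.63×10^-34)²/(8·1.67×10^-27) · [5²/(18.0 fm)² + 3²/(31.4 fm)² + 4²/(124 fm)²].
Evaluating gives E = 2.873×10^-12 J = 1.80×10^7 eV.

E = 1.80×10^7 eV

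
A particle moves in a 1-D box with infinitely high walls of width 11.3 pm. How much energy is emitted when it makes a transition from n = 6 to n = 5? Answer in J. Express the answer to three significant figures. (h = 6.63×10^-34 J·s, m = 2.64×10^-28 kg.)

|ΔE| = 1.79×10^-17 J

E_1 = h²/(8mL²) = 1.630×10^-18 J.
|ΔE| = |6² − 5²|·E_1 = 11·1.630×10^-18 J = 1.79×10^-17 J.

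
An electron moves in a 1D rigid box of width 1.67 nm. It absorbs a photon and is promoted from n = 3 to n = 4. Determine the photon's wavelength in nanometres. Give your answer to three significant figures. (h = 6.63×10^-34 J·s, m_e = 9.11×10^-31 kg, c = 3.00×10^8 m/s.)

λ = 1.31×10^3 nm

E_1 = h²/(8m_eL²) = 2.163×10^-20 J, so ΔE = (4² − 3²)E_1 = 1.514×10^-19 J.
λ = hc/ΔE = (6.63×10^-34·3.00×10^8)/1.514×10^-19 = 1.31×10^-6 m = 1.31×10^3 nm.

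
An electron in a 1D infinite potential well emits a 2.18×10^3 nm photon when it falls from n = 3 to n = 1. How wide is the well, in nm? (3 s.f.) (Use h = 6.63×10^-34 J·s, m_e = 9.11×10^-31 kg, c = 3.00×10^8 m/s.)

L = 2.30 nm

The photon carries ΔE = hc/λ = 6.63×10^-34·3.00×10^8/2.18×10^-6 m = 9.124×10^-20 J.
Since ΔE = (3² − 1²)E_1, E_1 = 1.141×10^-20 J, and L = h/√(8m_eE_1) = 2.30×10^-9 m = 2.30 nm.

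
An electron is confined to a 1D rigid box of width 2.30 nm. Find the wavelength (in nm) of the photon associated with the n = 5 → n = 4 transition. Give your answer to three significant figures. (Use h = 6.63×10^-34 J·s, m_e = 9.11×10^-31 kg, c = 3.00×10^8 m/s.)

E_1 = h²/(8m_eL²) = 1.140×10^-20 J, so ΔE = (5² − 4²)E_1 = 1.026×10^-19 J.
λ = hc/ΔE = (6.63×10^-34·3.00×10^8)/1.026×10^-19 = 1.94×10^-6 m = 1.94×10^3 nm.

λ = 1.94×10^3 nm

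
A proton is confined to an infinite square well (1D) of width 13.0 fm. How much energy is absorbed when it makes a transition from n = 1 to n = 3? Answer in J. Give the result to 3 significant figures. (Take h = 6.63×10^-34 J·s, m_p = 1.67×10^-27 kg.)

|ΔE| = 1.56×10^-12 J

E_1 = h²/(8m_pL²) = 1.947×10^-13 J.
|ΔE| = |1² − 3²|·E_1 = 8·1.947×10^-13 J = 1.56×10^-12 J.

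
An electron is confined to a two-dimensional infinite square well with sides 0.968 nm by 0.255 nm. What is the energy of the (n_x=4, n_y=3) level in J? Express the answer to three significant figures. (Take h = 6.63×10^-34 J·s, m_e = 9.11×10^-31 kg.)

E = 9.38×10^-18 J

For a 2D rectangular well E = (h²/8m_e)·Σ n_i²/L_i² = (6.63×10^-34)²/(8·9.11×10^-31) · [4²/(0.968 nm)² + 3²/(0.255 nm)²].
Evaluating gives E = 9.38×10^-18 J.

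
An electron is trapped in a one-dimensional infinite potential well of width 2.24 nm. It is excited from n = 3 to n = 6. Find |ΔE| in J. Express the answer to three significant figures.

E_1 = h²/(8m_eL²) = 1.201×10^-20 J.
|ΔE| = |3² − 6²|·E_1 = 27·1.201×10^-20 J = 3.24×10^-19 J.

|ΔE| = 3.24×10^-19 J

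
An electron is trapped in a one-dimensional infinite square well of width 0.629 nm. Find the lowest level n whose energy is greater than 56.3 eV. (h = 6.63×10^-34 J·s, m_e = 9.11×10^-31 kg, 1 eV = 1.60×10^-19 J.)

E_1 = h²/(8m_eL²) = 1.524×10^-19 J = 0.9525 eV.
Need n² > 56.3/0.9525 = 59.11, i.e. n > 7.688.
The smallest integer satisfying this is n = 8.

n = 8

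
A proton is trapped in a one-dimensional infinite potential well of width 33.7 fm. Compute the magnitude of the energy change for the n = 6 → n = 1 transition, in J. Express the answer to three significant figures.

|ΔE| = 1.01×10^-12 J

E_1 = h²/(8m_pL²) = 2.888×10^-14 J.
|ΔE| = |6² − 1²|·E_1 = 35·2.888×10^-14 J = 1.01×10^-12 J.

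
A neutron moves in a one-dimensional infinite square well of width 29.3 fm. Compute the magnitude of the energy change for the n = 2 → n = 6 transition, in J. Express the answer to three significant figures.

|ΔE| = 1.22×10^-12 J

E_1 = h²/(8m_nL²) = 3.816×10^-14 J.
|ΔE| = |2² − 6²|·E_1 = 32·3.816×10^-14 J = 1.22×10^-12 J.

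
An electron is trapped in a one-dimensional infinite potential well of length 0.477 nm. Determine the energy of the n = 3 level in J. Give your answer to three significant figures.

E_3 = 2.38×10^-18 J

For an infinite well E_n = n²h²/(8m_eL²), so E_1 = h²/(8m_eL²) = (6.626×10^-34)²/(8·9.109×10^-31·(4.77×10^-10 m)²) = 2.648×10^-19 J.
Then E_3 = 3²·E_1 = 9·2.648×10^-19 J = 2.38×10^-18 J.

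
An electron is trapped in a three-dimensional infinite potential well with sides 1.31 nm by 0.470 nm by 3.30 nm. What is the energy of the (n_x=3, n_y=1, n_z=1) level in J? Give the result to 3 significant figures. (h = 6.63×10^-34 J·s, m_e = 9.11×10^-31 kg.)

E = 5.95×10^-19 J

For a 3D rectangular well E = (h²/8m_e)·Σ n_i²/L_i² = (6.63×10^-34)²/(8·9.11×10^-31) · [3²/(1.31 nm)² + 1²/(0.470 nm)² + 1²/(3.30 nm)²].
Evaluating gives E = 5.95×10^-19 J.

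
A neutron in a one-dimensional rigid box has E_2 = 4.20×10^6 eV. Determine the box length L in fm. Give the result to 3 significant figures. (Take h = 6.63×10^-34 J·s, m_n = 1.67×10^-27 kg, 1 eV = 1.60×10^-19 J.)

From E_n = n²h²/(8m_nL²), L = n·h/√(8m_nE_n).
E_2 = 4.20×10^6 eV = 6.720×10^-13 J, so L = 2·6.63×10^-34/√(8·1.67×10^-27·6.720×10^-13) = 1.40×10^-14 m = 14.0 fm.

L = 14.0 fm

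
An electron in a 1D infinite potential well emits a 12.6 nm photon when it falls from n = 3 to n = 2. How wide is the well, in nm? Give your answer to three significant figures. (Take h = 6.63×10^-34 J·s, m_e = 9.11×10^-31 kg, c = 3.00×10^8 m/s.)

The photon carries ΔE = hc/λ = 6.63×10^-34·3.00×10^8/1.26×10^-8 m = 1.579×10^-17 J.
Since ΔE = (3² − 2²)E_1, E_1 = 3.158×10^-18 J, and L = h/√(8m_eE_1) = 1.38×10^-10 m = 0.138 nm.

L = 0.138 nm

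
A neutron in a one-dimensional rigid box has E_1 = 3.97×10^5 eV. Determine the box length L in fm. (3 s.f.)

From E_n = n²h²/(8m_nL²), L = n·h/√(8m_nE_n).
E_1 = 3.97×10^5 eV = 6.360×10^-14 J, so L = 1·6.626×10^-34/√(8·1.675×10^-27·6.360×10^-14) = 2.27×10^-14 m = 22.7 fm.

L = 22.7 fm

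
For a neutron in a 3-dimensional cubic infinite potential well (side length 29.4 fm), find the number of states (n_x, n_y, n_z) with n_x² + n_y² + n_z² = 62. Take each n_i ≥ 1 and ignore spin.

degeneracy = 12

The level has n_x² + n_y² + n_z² = 62. The ordered positive-integer solutions are (1, 5, 6), (1, 6, 5), (2, 3, 7), (2, 7, 3), (3, 2, 7), (3, 7, 2), (5, 1, 6), (5, 6, 1), (6, 1, 5), (6, 5, 1), (7, 2, 3), (7, 3, 2).
That gives 12 states.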